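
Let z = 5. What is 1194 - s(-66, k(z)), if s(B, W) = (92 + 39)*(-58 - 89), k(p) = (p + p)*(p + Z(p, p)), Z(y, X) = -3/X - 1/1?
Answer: 20451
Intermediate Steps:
Z(y, X) = -1 - 3/X (Z(y, X) = -3/X - 1*1 = -3/X - 1 = -1 - 3/X)
k(p) = 2*p*(p + (-3 - p)/p) (k(p) = (p + p)*(p + (-3 - p)/p) = (2*p)*(p + (-3 - p)/p) = 2*p*(p + (-3 - p)/p))
s(B, W) = -19257 (s(B, W) = 131*(-147) = -19257)
1194 - s(-66, k(z)) = 1194 - 1*(-19257) = 1194 + 19257 = 20451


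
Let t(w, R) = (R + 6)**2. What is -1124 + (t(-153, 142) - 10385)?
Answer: 10395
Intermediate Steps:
t(w, R) = (6 + R)**2
-1124 + (t(-153, 142) - 10385) = -1124 + ((6 + 142)**2 - 10385) = -1124 + (148**2 - 10385) = -1124 + (21904 - 10385) = -1124 + 11519 = 10395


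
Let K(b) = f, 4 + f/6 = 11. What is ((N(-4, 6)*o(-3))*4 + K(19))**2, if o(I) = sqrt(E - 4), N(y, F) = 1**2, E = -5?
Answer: 1620 + 1008*I ≈ 1620.0 + 1008.0*I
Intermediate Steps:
f = 42 (f = -24 + 6*11 = -24 + 66 = 42)
N(y, F) = 1
K(b) = 42
o(I) = 3*I (o(I) = sqrt(-5 - 4) = sqrt(-9) = 3*I)
((N(-4, 6)*o(-3))*4 + K(19))**2 = ((1*(3*I))*4 + 42)**2 = ((3*I)*4 + 42)**2 = (12*I + 42)**2 = (42 + 12*I)**2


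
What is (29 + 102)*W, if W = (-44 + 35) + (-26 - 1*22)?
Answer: -7467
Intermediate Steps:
W = -57 (W = -9 + (-26 - 22) = -9 - 48 = -57)
(29 + 102)*W = (29 + 102)*(-57) = 131*(-57) = -7467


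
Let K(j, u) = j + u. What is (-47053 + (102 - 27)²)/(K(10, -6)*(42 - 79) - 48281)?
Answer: 41428/48429 ≈ 0.85544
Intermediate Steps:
(-47053 + (102 - 27)²)/(K(10, -6)*(42 - 79) - 48281) = (-47053 + (102 - 27)²)/((10 - 6)*(42 - 79) - 48281) = (-47053 + 75²)/(4*(-37) - 48281) = (-47053 + 5625)/(-148 - 48281) = -41428/(-48429) = -41428*(-1/48429) = 41428/48429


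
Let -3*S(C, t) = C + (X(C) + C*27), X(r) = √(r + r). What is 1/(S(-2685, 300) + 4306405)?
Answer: 2598879/11256953428093 + I*√5370/56284767140465 ≈ 2.3087e-7 + 1.302e-12*I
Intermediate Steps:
X(r) = √2*√r (X(r) = √(2*r) = √2*√r)
S(C, t) = -28*C/3 - √2*√C/3 (S(C, t) = -(C + (√2*√C + C*27))/3 = -(C + (√2*√C + 27*C))/3 = -(C + (27*C + √2*√C))/3 = -(28*C + √2*√C)/3 = -28*C/3 - √2*√C/3)
1/(S(-2685, 300) + 4306405) = 1/((-28/3*(-2685) - √2*√(-2685)/3) + 4306405) = 1/((25060 - √2*I*√2685/3) + 4306405) = 1/((25060 - I*√5370/3) + 4306405) = 1/(4331465 - I*√5370/3)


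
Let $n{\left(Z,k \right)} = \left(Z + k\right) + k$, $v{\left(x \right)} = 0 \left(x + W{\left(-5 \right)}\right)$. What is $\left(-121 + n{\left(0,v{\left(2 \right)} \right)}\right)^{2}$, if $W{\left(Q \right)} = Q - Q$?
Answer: $14641$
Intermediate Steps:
$W{\left(Q \right)} = 0$
$v{\left(x \right)} = 0$ ($v{\left(x \right)} = 0 \left(x + 0\right) = 0 x = 0$)
$n{\left(Z,k \right)} = Z + 2 k$
$\left(-121 + n{\left(0,v{\left(2 \right)} \right)}\right)^{2} = \left(-121 + \left(0 + 2 \cdot 0\right)\right)^{2} = \left(-121 + \left(0 + 0\right)\right)^{2} = \left(-121 + 0\right)^{2} = \left(-121\right)^{2} = 14641$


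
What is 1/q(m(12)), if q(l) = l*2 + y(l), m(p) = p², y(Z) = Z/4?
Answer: 1/324 ≈ 0.0030864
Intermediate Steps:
y(Z) = Z/4 (y(Z) = Z*(¼) = Z/4)
q(l) = 9*l/4 (q(l) = l*2 + l/4 = 2*l + l/4 = 9*l/4)
1/q(m(12)) = 1/((9/4)*12²) = 1/((9/4)*144) = 1/324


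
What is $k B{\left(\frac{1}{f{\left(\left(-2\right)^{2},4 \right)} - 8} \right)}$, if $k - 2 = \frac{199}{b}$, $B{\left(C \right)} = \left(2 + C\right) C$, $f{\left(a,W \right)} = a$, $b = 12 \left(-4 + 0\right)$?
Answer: $\frac{721}{768} \approx 0.9388$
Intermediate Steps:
$b = -48$ ($b = 12 \left(-4\right) = -48$)
$B{\left(C \right)} = C \left(2 + C\right)$
$k = - \frac{103}{48}$ ($k = 2 + \frac{199}{-48} = 2 + 199 \left(- \frac{1}{48}\right) = 2 - \frac{199}{48} = - \frac{103}{48} \approx -2.1458$)
$k B{\left(\frac{1}{f{\left(\left(-2\right)^{2},4 \right)} - 8} \right)} = - \frac{103 \frac{2 + \frac{1}{\left(-2\right)^{2} - 8}}{\left(-2\right)^{2} - 8}}{48} = - \frac{103 \frac{2 + \frac{1}{4 - 8}}{4 - 8}}{48} = - \frac{103 \frac{2 + \frac{1}{-4}}{-4}}{48} = - \frac{103 \left(- \frac{2 - \frac{1}{4}}{4}\right)}{48} = - \frac{103 \left(\left(- \frac{1}{4}\right) \frac{7}{4}\right)}{48} = \left(- \frac{103}{48}\right) \left(- \frac{7}{16}\right) = \frac{721}{768}$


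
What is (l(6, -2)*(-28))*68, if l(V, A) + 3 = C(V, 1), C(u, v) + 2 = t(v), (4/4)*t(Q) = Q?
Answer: 7616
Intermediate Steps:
t(Q) = Q
C(u, v) = -2 + v
l(V, A) = -4 (l(V, A) = -3 + (-2 + 1) = -3 - 1 = -4)
(l(6, -2)*(-28))*68 = -4*(-28)*68 = 112*68 = 7616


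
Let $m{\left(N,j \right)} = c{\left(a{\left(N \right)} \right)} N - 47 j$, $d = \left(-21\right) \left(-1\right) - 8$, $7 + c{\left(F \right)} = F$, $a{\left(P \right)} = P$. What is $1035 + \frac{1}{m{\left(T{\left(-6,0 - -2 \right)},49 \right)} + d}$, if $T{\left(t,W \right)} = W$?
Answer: $\frac{2380499}{2300} \approx 1035.0$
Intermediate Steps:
$c{\left(F \right)} = -7 + F$
$d = 13$ ($d = 21 - 8 = 13$)
$m{\left(N,j \right)} = - 47 j + N \left(-7 + N\right)$ ($m{\left(N,j \right)} = \left(-7 + N\right) N - 47 j = N \left(-7 + N\right) - 47 j = - 47 j + N \left(-7 + N\right)$)
$1035 + \frac{1}{m{\left(T{\left(-6,0 - -2 \right)},49 \right)} + d} = 1035 + \frac{1}{\left(\left(-47\right) 49 + \left(0 - -2\right) \left(-7 + \left(0 - -2\right)\right)\right) + 13} = 1035 + \frac{1}{\left(-2303 + \left(0 + 2\right) \left(-7 + \left(0 + 2\right)\right)\right) + 13} = 1035 + \frac{1}{\left(-2303 + 2 \left(-7 + 2\right)\right) + 13} = 1035 + \frac{1}{\left(-2303 + 2 \left(-5\right)\right) + 13} = 1035 + \frac{1}{\left(-2303 - 10\right) + 13} = 1035 + \frac{1}{-2313 + 13} = 1035 + \frac{1}{-2300} = 1035 - \frac{1}{2300} = \frac{2380499}{2300}$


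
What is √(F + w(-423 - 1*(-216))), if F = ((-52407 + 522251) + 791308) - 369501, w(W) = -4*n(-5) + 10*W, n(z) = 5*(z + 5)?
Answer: √889581 ≈ 943.18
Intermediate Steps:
n(z) = 25 + 5*z (n(z) = 5*(5 + z) = 25 + 5*z)
w(W) = 10*W (w(W) = -4*(25 + 5*(-5)) + 10*W = -4*(25 - 25) + 10*W = -4*0 + 10*W = 0 + 10*W = 10*W)
F = 891651 (F = (469844 + 791308) - 369501 = 1261152 - 369501 = 891651)
√(F + w(-423 - 1*(-216))) = √(891651 + 10*(-423 - 1*(-216))) = √(891651 + 10*(-423 + 216)) = √(891651 + 10*(-207)) = √(891651 - 2070) = √889581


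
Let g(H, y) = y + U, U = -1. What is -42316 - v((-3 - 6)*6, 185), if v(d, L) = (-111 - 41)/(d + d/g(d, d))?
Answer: -30850454/729 ≈ -42319.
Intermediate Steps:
g(H, y) = -1 + y (g(H, y) = y - 1 = -1 + y)
v(d, L) = -152/(d + d/(-1 + d)) (v(d, L) = (-111 - 41)/(d + d/(-1 + d)) = -152/(d + d/(-1 + d)))
-42316 - v((-3 - 6)*6, 185) = -42316 - 152*(1 - (-3 - 6)*6)/((-3 - 6)*6)**2 = -42316 - 152*(1 - (-9)*6)/(-9*6)**2 = -42316 - 152*(1 - 1*(-54))/(-54)**2 = -42316 - 152*(1 + 54)/2916 = -42316 - 152*55/2916 = -42316 - 1*2090/729 = -42316 - 2090/729 = -30850454/729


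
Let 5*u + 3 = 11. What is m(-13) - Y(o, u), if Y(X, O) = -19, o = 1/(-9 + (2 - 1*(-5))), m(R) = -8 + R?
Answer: -2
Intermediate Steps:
u = 8/5 (u = -3/5 + (1/5)*11 = -3/5 + 11/5 = 8/5 ≈ 1.6000)
o = -1/2 (o = 1/(-9 + (2 + 5)) = 1/(-9 + 7) = 1/(-2) = -1/2 ≈ -0.50000)
m(-13) - Y(o, u) = (-8 - 13) - 1*(-19) = -21 + 19 = -2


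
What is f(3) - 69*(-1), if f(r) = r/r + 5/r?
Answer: 215/3 ≈ 71.667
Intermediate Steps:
f(r) = 1 + 5/r
f(3) - 69*(-1) = (5 + 3)/3 - 69*(-1) = (⅓)*8 + 69 = 8/3 + 69 = 215/3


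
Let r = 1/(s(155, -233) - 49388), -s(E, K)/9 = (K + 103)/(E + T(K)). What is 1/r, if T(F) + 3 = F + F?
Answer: -7754501/157 ≈ -49392.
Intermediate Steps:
T(F) = -3 + 2*F (T(F) = -3 + (F + F) = -3 + 2*F)
s(E, K) = -9*(103 + K)/(-3 + E + 2*K) (s(E, K) = -9*(K + 103)/(E + (-3 + 2*K)) = -9*(103 + K)/(-3 + E + 2*K))
r = -157/7754501 (r = 1/(9*(-103 - 1*(-233))/(-3 + 155 + 2*(-233)) - 49388) = 1/(9*(-103 + 233)/(-3 + 155 - 466) - 49388) = 1/(9*130/(-314) - 49388) = 1/(9*(-1/314)*130 - 49388) = 1/(-585/157 - 49388) = 1/(-7754501/157) = -157/7754501 ≈ -2.0246e-5)
1/r = 1/(-157/7754501) = -7754501/157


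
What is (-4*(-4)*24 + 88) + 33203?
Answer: 33675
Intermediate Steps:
(-4*(-4)*24 + 88) + 33203 = (16*24 + 88) + 33203 = (384 + 88) + 33203 = 472 + 33203 = 33675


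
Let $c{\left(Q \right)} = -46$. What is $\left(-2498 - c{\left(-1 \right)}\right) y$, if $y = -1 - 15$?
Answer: $39232$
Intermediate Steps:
$y = -16$ ($y = -1 - 15 = -16$)
$\left(-2498 - c{\left(-1 \right)}\right) y = \left(-2498 - -46\right) \left(-16\right) = \left(-2498 + 46\right) \left(-16\right) = \left(-2452\right) \left(-16\right) = 39232$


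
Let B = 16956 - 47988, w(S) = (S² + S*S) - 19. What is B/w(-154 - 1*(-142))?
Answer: -31032/269 ≈ -115.36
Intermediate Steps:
w(S) = -19 + 2*S² (w(S) = (S² + S²) - 19 = 2*S² - 19 = -19 + 2*S²)
B = -31032
B/w(-154 - 1*(-142)) = -31032/(-19 + 2*(-154 - 1*(-142))²) = -31032/(-19 + 2*(-154 + 142)²) = -31032/(-19 + 2*(-12)²) = -31032/(-19 + 2*144) = -31032/(-19 + 288) = -31032/269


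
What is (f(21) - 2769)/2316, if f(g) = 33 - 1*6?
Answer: -457/386 ≈ -1.1839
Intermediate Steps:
f(g) = 27 (f(g) = 33 - 6 = 27)
(f(21) - 2769)/2316 = (27 - 2769)/2316 = -2742*1/2316 = -457/386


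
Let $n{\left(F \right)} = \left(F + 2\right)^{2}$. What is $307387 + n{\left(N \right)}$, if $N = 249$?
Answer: $370388$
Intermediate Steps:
$n{\left(F \right)} = \left(2 + F\right)^{2}$
$307387 + n{\left(N \right)} = 307387 + \left(2 + 249\right)^{2} = 307387 + 251^{2} = 307387 + 63001 = 370388$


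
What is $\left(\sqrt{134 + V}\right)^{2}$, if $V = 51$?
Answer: $185$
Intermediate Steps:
$\left(\sqrt{134 + V}\right)^{2} = \left(\sqrt{134 + 51}\right)^{2} = \left(\sqrt{185}\right)^{2} = 185$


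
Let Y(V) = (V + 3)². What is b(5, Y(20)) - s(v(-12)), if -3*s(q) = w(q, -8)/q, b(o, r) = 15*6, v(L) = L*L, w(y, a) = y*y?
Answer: 138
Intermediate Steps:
Y(V) = (3 + V)²
w(y, a) = y²
v(L) = L²
b(o, r) = 90
s(q) = -q/3 (s(q) = -q²/(3*q) = -q/3)
b(5, Y(20)) - s(v(-12)) = 90 - (-1)*(-12)²/3 = 90 - (-1)*144/3 = 90 - 1*(-48) = 90 + 48 = 138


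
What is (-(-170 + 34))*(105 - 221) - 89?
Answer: -15865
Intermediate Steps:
(-(-170 + 34))*(105 - 221) - 89 = -1*(-136)*(-116) - 89 = 136*(-116) - 89 = -15776 - 89 = -15865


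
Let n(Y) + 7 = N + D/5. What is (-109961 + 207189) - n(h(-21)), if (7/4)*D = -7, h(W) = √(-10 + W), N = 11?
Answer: 486124/5 ≈ 97225.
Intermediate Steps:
D = -4 (D = (4/7)*(-7) = -4)
n(Y) = 16/5 (n(Y) = -7 + (11 - 4/5) = -7 + (11 - 4*⅕) = -7 + (11 - ⅘) = -7 + 51/5 = 16/5)
(-109961 + 207189) - n(h(-21)) = (-109961 + 207189) - 1*16/5 = 97228 - 16/5 = 486124/5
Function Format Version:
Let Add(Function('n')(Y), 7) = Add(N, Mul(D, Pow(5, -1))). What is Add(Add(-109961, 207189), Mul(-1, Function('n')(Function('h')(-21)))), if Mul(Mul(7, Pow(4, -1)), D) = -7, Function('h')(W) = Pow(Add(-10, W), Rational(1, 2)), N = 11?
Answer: Rational(486124, 5) ≈ 97225.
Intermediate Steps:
D = -4 (D = Mul(Rational(4, 7), -7) = -4)
Function('n')(Y) = Rational(16, 5) (Function('n')(Y) = Add(-7, Add(11, Mul(-4, Pow(5, -1)))) = Add(-7, Add(11, Mul(-4, Rational(1, 5)))) = Add(-7, Add(11, Rational(-4, 5))) = Add(-7, Rational(51, 5)) = Rational(16, 5))
Add(Add(-109961, 207189), Mul(-1, Function('n')(Function('h')(-21)))) = Add(Add(-109961, 207189), Mul(-1, Rational(16, 5))) = Add(97228, Rational(-16, 5)) = Rational(486124, 5)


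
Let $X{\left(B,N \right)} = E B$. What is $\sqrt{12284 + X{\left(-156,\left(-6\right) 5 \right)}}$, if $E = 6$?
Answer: $2 \sqrt{2837} \approx 106.53$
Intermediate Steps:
$X{\left(B,N \right)} = 6 B$
$\sqrt{12284 + X{\left(-156,\left(-6\right) 5 \right)}} = \sqrt{12284 + 6 \left(-156\right)} = \sqrt{12284 - 936} = \sqrt{11348} = 2 \sqrt{2837}$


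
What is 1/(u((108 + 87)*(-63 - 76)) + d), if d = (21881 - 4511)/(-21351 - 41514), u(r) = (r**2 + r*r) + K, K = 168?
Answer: 1397/2052699018160 ≈ 6.8057e-10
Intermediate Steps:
u(r) = 168 + 2*r**2 (u(r) = (r**2 + r*r) + 168 = (r**2 + r**2) + 168 = 2*r**2 + 168 = 168 + 2*r**2)
d = -386/1397 (d = 17370/(-62865) = 17370*(-1/62865) = -386/1397 ≈ -0.27631)
1/(u((108 + 87)*(-63 - 76)) + d) = 1/((168 + 2*((108 + 87)*(-63 - 76))**2) - 386/1397) = 1/((168 + 2*(195*(-139))**2) - 386/1397) = 1/((168 + 2*(-27105)**2) - 386/1397) = 1/((168 + 2*734681025) - 386/1397) = 1/((168 + 1469362050) - 386/1397) = 1/(1469362218 - 386/1397) = 1/(2052699018160/1397) = 1397/2052699018160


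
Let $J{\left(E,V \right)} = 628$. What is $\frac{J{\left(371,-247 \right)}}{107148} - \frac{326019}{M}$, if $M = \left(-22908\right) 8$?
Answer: $\frac{2920614467}{1636364256} \approx 1.7848$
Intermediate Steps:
$M = -183264$
$\frac{J{\left(371,-247 \right)}}{107148} - \frac{326019}{M} = \frac{628}{107148} - \frac{326019}{-183264} = 628 \cdot \frac{1}{107148} - - \frac{108673}{61088} = \frac{157}{26787} + \frac{108673}{61088} = \frac{2920614467}{1636364256}$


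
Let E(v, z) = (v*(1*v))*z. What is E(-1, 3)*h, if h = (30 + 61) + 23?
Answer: 342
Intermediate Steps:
E(v, z) = z*v² (E(v, z) = (v*v)*z = v²*z = z*v²)
h = 114 (h = 91 + 23 = 114)
E(-1, 3)*h = (3*(-1)²)*114 = (3*1)*114 = 3*114 = 342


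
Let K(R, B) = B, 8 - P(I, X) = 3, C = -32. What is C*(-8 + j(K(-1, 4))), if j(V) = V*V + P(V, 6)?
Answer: -416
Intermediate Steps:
P(I, X) = 5 (P(I, X) = 8 - 1*3 = 8 - 3 = 5)
j(V) = 5 + V**2 (j(V) = V*V + 5 = V**2 + 5 = 5 + V**2)
C*(-8 + j(K(-1, 4))) = -32*(-8 + (5 + 4**2)) = -32*(-8 + (5 + 16)) = -32*(-8 + 21) = -32*13 = -416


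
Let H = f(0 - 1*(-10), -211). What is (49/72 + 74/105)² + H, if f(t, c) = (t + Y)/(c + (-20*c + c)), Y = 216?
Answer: 2651206891/1339934400 ≈ 1.9786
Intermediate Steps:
f(t, c) = -(216 + t)/(18*c) (f(t, c) = (t + 216)/(c + (-20*c + c)) = (216 + t)/(c - 19*c) = (216 + t)/((-18*c)) = (216 + t)*(-1/(18*c)) = -(216 + t)/(18*c))
H = 113/1899 (H = (1/18)*(-216 - (0 - 1*(-10)))/(-211) = (1/18)*(-1/211)*(-216 - (0 + 10)) = (1/18)*(-1/211)*(-216 - 1*10) = (1/18)*(-1/211)*(-216 - 10) = (1/18)*(-1/211)*(-226) = 113/1899 ≈ 0.059505)
(49/72 + 74/105)² + H = (49/72 + 74/105)² + 113/1899 = (3491/2520)² + 113/1899 = 12187081/6350400 + 113/1899 = 2651206891/1339934400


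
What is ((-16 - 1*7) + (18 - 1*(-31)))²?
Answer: 676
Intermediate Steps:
((-16 - 1*7) + (18 - 1*(-31)))² = ((-16 - 7) + (18 + 31))² = (-23 + 49)² = 26² = 676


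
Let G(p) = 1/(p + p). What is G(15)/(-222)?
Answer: -1/6660 ≈ -0.00015015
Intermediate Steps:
G(p) = 1/(2*p)
G(15)/(-222) = ((½)/15)/(-222) = ((½)*(1/15))*(-1/222) = (1/30)*(-1/222) = -1/6660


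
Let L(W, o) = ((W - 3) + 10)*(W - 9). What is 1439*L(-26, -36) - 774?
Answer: 956161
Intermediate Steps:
L(W, o) = (-9 + W)*(7 + W) (L(W, o) = ((-3 + W) + 10)*(-9 + W) = (7 + W)*(-9 + W) = (-9 + W)*(7 + W))
1439*L(-26, -36) - 774 = 1439*(-63 + (-26)² - 2*(-26)) - 774 = 1439*(-63 + 676 + 52) - 774 = 1439*665 - 774 = 956935 - 774 = 956161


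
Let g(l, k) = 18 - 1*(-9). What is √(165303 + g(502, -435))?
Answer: 3*√18370 ≈ 406.61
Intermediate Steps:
g(l, k) = 27 (g(l, k) = 18 + 9 = 27)
√(165303 + g(502, -435)) = √(165303 + 27) = √165330 = 3*√18370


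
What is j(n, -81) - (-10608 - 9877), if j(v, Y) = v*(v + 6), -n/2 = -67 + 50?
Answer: 21845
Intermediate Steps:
n = 34 (n = -2*(-67 + 50) = -2*(-17) = 34)
j(v, Y) = v*(6 + v)
j(n, -81) - (-10608 - 9877) = 34*(6 + 34) - (-10608 - 9877) = 34*40 - 1*(-20485) = 1360 + 20485 = 21845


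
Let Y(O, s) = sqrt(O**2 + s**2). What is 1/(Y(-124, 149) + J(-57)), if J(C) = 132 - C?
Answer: -189/1856 + sqrt(37577)/1856 ≈ 0.0026120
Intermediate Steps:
1/(Y(-124, 149) + J(-57)) = 1/(sqrt((-124)**2 + 149**2) + (132 - 1*(-57))) = 1/(sqrt(15376 + 22201) + (132 + 57)) = 1/(sqrt(37577) + 189) = 1/(189 + sqrt(37577))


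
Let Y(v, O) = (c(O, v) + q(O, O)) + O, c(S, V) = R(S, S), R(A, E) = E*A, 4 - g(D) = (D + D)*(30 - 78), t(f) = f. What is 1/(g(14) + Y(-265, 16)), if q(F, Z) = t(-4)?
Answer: 1/1616 ≈ 0.00061881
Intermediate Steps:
g(D) = 4 + 96*D (g(D) = 4 - (D + D)*(30 - 78) = 4 - 2*D*(-48) = 4 - (-96)*D = 4 + 96*D)
q(F, Z) = -4
R(A, E) = A*E
c(S, V) = S² (c(S, V) = S*S = S²)
Y(v, O) = -4 + O + O² (Y(v, O) = (O² - 4) + O = (-4 + O²) + O = -4 + O + O²)
1/(g(14) + Y(-265, 16)) = 1/((4 + 96*14) + (-4 + 16 + 16²)) = 1/((4 + 1344) + (-4 + 16 + 256)) = 1/(1348 + 268) = 1/1616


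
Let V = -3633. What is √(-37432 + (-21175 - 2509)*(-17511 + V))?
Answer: 2*√125184266 ≈ 22377.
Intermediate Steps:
√(-37432 + (-21175 - 2509)*(-17511 + V)) = √(-37432 + (-21175 - 2509)*(-17511 - 3633)) = √(-37432 - 23684*(-21144)) = √(-37432 + 500774496) = √500737064 = 2*√125184266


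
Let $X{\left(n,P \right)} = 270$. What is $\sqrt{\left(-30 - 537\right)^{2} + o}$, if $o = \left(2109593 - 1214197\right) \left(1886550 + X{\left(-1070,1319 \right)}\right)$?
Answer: $\sqrt{1689451402209} \approx 1.2998 \cdot 10^{6}$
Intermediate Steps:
$o = 1689451080720$ ($o = \left(2109593 - 1214197\right) \left(1886550 + 270\right) = 895396 \cdot 1886820 = 1689451080720$)
$\sqrt{\left(-30 - 537\right)^{2} + o} = \sqrt{\left(-30 - 537\right)^{2} + 1689451080720} = \sqrt{\left(-567\right)^{2} + 1689451080720} = \sqrt{321489 + 1689451080720} = \sqrt{1689451402209}$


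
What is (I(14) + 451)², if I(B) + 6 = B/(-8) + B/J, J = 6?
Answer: 28590409/144 ≈ 1.9854e+5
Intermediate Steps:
I(B) = -6 + B/24 (I(B) = -6 + (B/(-8) + B/6) = -6 + (B*(-⅛) + B*(⅙)) = -6 + (-B/8 + B/6) = -6 + B/24)
(I(14) + 451)² = ((-6 + (1/24)*14) + 451)² = ((-6 + 7/12) + 451)² = (-65/12 + 451)² = (5347/12)² = 28590409/144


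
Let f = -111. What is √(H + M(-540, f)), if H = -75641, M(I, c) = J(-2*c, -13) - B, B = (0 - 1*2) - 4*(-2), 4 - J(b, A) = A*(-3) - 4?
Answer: I*√75678 ≈ 275.1*I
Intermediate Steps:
J(b, A) = 8 + 3*A (J(b, A) = 4 - (A*(-3) - 4) = 4 - (-3*A - 4) = 4 - (-4 - 3*A) = 4 + (4 + 3*A) = 8 + 3*A)
B = 6 (B = (0 - 2) + 8 = -2 + 8 = 6)
M(I, c) = -37 (M(I, c) = (8 + 3*(-13)) - 1*6 = (8 - 39) - 6 = -31 - 6 = -37)
√(H + M(-540, f)) = √(-75641 - 37) = √(-75678) = I*√75678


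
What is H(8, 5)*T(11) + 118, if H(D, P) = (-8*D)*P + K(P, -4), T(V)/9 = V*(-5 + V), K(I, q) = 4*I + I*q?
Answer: -189962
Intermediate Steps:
T(V) = 9*V*(-5 + V) (T(V) = 9*(V*(-5 + V)) = 9*V*(-5 + V))
H(D, P) = -8*D*P (H(D, P) = (-8*D)*P + P*(4 - 4) = -8*D*P + P*0 = -8*D*P + 0 = -8*D*P)
H(8, 5)*T(11) + 118 = (-8*8*5)*(9*11*(-5 + 11)) + 118 = -2880*11*6 + 118 = -320*594 + 118 = -190080 + 118 = -189962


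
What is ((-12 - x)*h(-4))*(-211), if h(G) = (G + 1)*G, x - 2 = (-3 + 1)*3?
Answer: 20256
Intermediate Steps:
x = -4 (x = 2 + (-3 + 1)*3 = 2 - 2*3 = 2 - 6 = -4)
h(G) = G*(1 + G) (h(G) = (1 + G)*G = G*(1 + G))
((-12 - x)*h(-4))*(-211) = ((-12 - 1*(-4))*(-4*(1 - 4)))*(-211) = ((-12 + 4)*(-4*(-3)))*(-211) = -8*12*(-211) = -96*(-211) = 20256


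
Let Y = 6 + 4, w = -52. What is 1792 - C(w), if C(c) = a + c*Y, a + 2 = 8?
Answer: 2306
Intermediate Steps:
a = 6 (a = -2 + 8 = 6)
Y = 10
C(c) = 6 + 10*c (C(c) = 6 + c*10 = 6 + 10*c)
1792 - C(w) = 1792 - (6 + 10*(-52)) = 1792 - (6 - 520) = 1792 - 1*(-514) = 1792 + 514 = 2306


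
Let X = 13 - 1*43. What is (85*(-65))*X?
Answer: 165750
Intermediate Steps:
X = -30 (X = 13 - 43 = -30)
(85*(-65))*X = (85*(-65))*(-30) = -5525*(-30) = 165750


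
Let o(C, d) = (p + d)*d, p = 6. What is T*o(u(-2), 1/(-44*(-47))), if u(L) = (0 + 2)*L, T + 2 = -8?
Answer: -62045/2138312 ≈ -0.029016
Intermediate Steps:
T = -10 (T = -2 - 8 = -10)
u(L) = 2*L
o(C, d) = d*(6 + d) (o(C, d) = (6 + d)*d = d*(6 + d))
T*o(u(-2), 1/(-44*(-47))) = -10*1/(-44*(-47))*(6 + 1/(-44*(-47))) = -10*(-1/44*(-1/47))*(6 - 1/44*(-1/47)) = -5*(6 + 1/2068)/1034 = -5*12409/(1034*2068) = -10*12409/4276624 = -62045/2138312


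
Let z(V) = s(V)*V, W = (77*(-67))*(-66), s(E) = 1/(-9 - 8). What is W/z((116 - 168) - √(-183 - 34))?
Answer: 300996696/2921 - 5788398*I*√217/2921 ≈ 1.0305e+5 - 29192.0*I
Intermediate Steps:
s(E) = -1/17 (s(E) = 1/(-17) = -1/17)
W = 340494 (W = -5159*(-66) = 340494)
z(V) = -V/17
W/z((116 - 168) - √(-183 - 34)) = 340494/((-((116 - 168) - √(-183 - 34))/17)) = 340494/((-(-52 - √(-217))/17)) = 340494/((-(-52 - I*√217)/17)) = 340494/(52/17 + I*√217/17)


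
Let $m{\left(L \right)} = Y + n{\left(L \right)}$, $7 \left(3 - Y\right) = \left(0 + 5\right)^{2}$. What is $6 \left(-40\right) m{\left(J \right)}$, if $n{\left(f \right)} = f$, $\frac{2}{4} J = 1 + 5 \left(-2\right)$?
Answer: $\frac{31200}{7} \approx 4457.1$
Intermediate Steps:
$J = -18$ ($J = 2 \left(1 + 5 \left(-2\right)\right) = 2 \left(1 - 10\right) = 2 \left(-9\right) = -18$)
$Y = - \frac{4}{7}$ ($Y = 3 - \frac{\left(0 + 5\right)^{2}}{7} = 3 - \frac{5^{2}}{7} = 3 - \frac{25}{7} = - \frac{4}{7} \approx -0.57143$)
$m{\left(L \right)} = - \frac{4}{7} + L$
$6 \left(-40\right) m{\left(J \right)} = 6 \left(-40\right) \left(- \frac{4}{7} - 18\right) = \left(-240\right) \left(- \frac{130}{7}\right) = \frac{31200}{7}$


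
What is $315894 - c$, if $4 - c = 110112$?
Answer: $426002$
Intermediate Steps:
$c = -110108$ ($c = 4 - 110112 = -110108$)
$315894 - c = 315894 - -110108 = 315894 + 110108 = 426002$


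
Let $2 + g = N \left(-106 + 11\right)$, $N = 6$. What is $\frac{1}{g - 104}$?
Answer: $- \frac{1}{676} \approx -0.0014793$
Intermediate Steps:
$g = -572$ ($g = -2 + 6 \left(-106 + 11\right) = -2 + 6 \left(-95\right) = -2 - 570 = -572$)
$\frac{1}{g - 104} = \frac{1}{-572 - 104} = \frac{1}{-676} = - \frac{1}{676}$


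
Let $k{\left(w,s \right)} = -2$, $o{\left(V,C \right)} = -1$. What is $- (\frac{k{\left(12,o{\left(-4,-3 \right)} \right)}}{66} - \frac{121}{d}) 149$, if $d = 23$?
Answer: $\frac{598384}{759} \approx 788.38$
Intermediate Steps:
$- (\frac{k{\left(12,o{\left(-4,-3 \right)} \right)}}{66} - \frac{121}{d}) 149 = - (- \frac{2}{66} - \frac{121}{23}) 149 = - (\left(-2\right) \frac{1}{66} - \frac{121}{23}) 149 = - (- \frac{1}{33} - \frac{121}{23}) 149 = \left(-1\right) \left(- \frac{4016}{759}\right) 149 = \frac{4016}{759} \cdot 149 = \frac{598384}{759}$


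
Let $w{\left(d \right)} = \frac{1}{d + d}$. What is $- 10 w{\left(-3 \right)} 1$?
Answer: $\frac{5}{3} \approx 1.6667$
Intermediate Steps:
$w{\left(d \right)} = \frac{1}{2 d}$
$- 10 w{\left(-3 \right)} 1 = - 10 \frac{1}{2 \left(-3\right)} 1 = - 10 \cdot \frac{1}{2} \left(- \frac{1}{3}\right) 1 = \left(-10\right) \left(- \frac{1}{6}\right) 1 = \frac{5}{3} \cdot 1 = \frac{5}{3}$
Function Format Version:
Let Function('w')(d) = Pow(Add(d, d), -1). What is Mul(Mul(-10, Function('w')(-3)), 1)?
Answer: Rational(5, 3) ≈ 1.6667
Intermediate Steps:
Function('w')(d) = Mul(Rational(1, 2), Pow(d, -1)) (Function('w')(d) = Pow(Mul(2, d), -1) = Mul(Rational(1, 2), Pow(d, -1)))
Mul(Mul(-10, Function('w')(-3)), 1) = Mul(Mul(-10, Mul(Rational(1, 2), Pow(-3, -1))), 1) = Mul(Mul(-10, Mul(Rational(1, 2), Rational(-1, 3))), 1) = Mul(Mul(-10, Rational(-1, 6)), 1) = Mul(Rational(5, 3), 1) = Rational(5, 3)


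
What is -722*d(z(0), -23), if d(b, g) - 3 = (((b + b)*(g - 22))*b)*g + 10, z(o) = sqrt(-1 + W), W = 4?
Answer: -4493006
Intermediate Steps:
z(o) = sqrt(3) (z(o) = sqrt(-1 + 4) = sqrt(3))
d(b, g) = 13 + 2*g*b**2*(-22 + g) (d(b, g) = 3 + ((((b + b)*(g - 22))*b)*g + 10) = 3 + ((((2*b)*(-22 + g))*b)*g + 10) = 3 + (((2*b*(-22 + g))*b)*g + 10) = 3 + ((2*b**2*(-22 + g))*g + 10) = 3 + (2*g*b**2*(-22 + g) + 10) = 3 + (10 + 2*g*b**2*(-22 + g)) = 13 + 2*g*b**2*(-22 + g))
-722*d(z(0), -23) = -722*(13 - 44*(-23)*(sqrt(3))**2 + 2*(sqrt(3))**2*(-23)**2) = -722*(13 - 44*(-23)*3 + 2*3*529) = -722*(13 + 3036 + 3174) = -722*6223 = -4493006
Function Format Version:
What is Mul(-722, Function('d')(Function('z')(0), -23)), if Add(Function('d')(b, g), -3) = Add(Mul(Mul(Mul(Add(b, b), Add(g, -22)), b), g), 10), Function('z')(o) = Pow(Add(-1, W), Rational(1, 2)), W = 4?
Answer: -4493006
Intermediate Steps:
Function('z')(o) = Pow(3, Rational(1, 2)) (Function('z')(o) = Pow(Add(-1, 4), Rational(1, 2)) = Pow(3, Rational(1, 2)))
Function('d')(b, g) = Add(13, Mul(2, g, Pow(b, 2), Add(-22, g))) (Function('d')(b, g) = Add(3, Add(Mul(Mul(Mul(Add(b, b), Add(g, -22)), b), g), 10)) = Add(3, Add(Mul(Mul(Mul(Mul(2, b), Add(-22, g)), b), g), 10)) = Add(3, Add(Mul(Mul(Mul(2, b, Add(-22, g)), b), g), 10)) = Add(3, Add(Mul(Mul(2, Pow(b, 2), Add(-22, g)), g), 10)) = Add(3, Add(Mul(2, g, Pow(b, 2), Add(-22, g)), 10)) = Add(3, Add(10, Mul(2, g, Pow(b, 2), Add(-22, g)))) = Add(13, Mul(2, g, Pow(b, 2), Add(-22, g))))
Mul(-722, Function('d')(Function('z')(0), -23)) = Mul(-722, Add(13, Mul(-44, -23, Pow(Pow(3, Rational(1, 2)), 2)), Mul(2, Pow(Pow(3, Rational(1, 2)), 2), Pow(-23, 2)))) = Mul(-722, Add(13, Mul(-44, -23, 3), Mul(2, 3, 529))) = Mul(-722, Add(13, 3036, 3174)) = Mul(-722, 6223) = -4493006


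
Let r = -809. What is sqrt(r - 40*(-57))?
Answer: sqrt(1471) ≈ 38.354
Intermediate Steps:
sqrt(r - 40*(-57)) = sqrt(-809 - 40*(-57)) = sqrt(-809 + 2280) = sqrt(1471)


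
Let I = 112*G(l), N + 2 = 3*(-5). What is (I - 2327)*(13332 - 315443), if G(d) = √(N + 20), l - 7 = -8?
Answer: 703012297 - 33836432*√3 ≈ 6.4441e+8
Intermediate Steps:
N = -17 (N = -2 + 3*(-5) = -2 - 15 = -17)
l = -1 (l = 7 - 8 = -1)
G(d) = √3 (G(d) = √(-17 + 20) = √3)
I = 112*√3 ≈ 193.99
(I - 2327)*(13332 - 315443) = (112*√3 - 2327)*(13332 - 315443) = (-2327 + 112*√3)*(-302111) = 703012297 - 33836432*√3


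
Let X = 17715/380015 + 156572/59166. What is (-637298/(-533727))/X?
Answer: 5135837818438/11582800695851 ≈ 0.44340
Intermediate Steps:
X = 6054783427/2248396749 (X = 17715*(1/380015) + 156572*(1/59166) = 3543/76003 + 78286/29583 = 6054783427/2248396749 ≈ 2.6929)
(-637298/(-533727))/X = (-637298/(-533727))/(6054783427/2248396749) = -637298*(-1/533727)*(2248396749/6054783427) = (20558/17217)*(2248396749/6054783427) = 5135837818438/11582800695851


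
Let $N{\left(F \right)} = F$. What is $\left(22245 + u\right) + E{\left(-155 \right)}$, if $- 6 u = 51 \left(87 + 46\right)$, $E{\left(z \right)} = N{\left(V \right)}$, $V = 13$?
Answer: $\frac{42255}{2} \approx 21128.0$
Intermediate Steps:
$E{\left(z \right)} = 13$
$u = - \frac{2261}{2}$ ($u = - \frac{51 \left(87 + 46\right)}{6} = - \frac{51 \cdot 133}{6} = \left(- \frac{1}{6}\right) 6783 = - \frac{2261}{2} \approx -1130.5$)
$\left(22245 + u\right) + E{\left(-155 \right)} = \left(22245 - \frac{2261}{2}\right) + 13 = \frac{42229}{2} + 13 = \frac{42255}{2}$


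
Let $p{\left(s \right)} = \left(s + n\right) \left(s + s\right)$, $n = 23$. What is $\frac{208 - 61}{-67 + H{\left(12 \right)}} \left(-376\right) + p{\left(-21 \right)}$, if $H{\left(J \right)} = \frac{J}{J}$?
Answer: $\frac{8288}{11} \approx 753.45$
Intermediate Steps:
$H{\left(J \right)} = 1$
$p{\left(s \right)} = 2 s \left(23 + s\right)$ ($p{\left(s \right)} = \left(s + 23\right) \left(s + s\right) = \left(23 + s\right) 2 s = 2 s \left(23 + s\right)$)
$\frac{208 - 61}{-67 + H{\left(12 \right)}} \left(-376\right) + p{\left(-21 \right)} = \frac{208 - 61}{-67 + 1} \left(-376\right) + 2 \left(-21\right) \left(23 - 21\right) = \frac{147}{-66} \left(-376\right) + 2 \left(-21\right) 2 = 147 \left(- \frac{1}{66}\right) \left(-376\right) - 84 = \left(- \frac{49}{22}\right) \left(-376\right) - 84 = \frac{9212}{11} - 84 = \frac{8288}{11}$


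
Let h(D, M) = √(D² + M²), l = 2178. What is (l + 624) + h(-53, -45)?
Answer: 2802 + √4834 ≈ 2871.5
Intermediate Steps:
(l + 624) + h(-53, -45) = (2178 + 624) + √((-53)² + (-45)²) = 2802 + √(2809 + 2025) = 2802 + √4834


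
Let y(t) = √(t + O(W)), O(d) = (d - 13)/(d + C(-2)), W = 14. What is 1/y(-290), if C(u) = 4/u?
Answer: -2*I*√213/497 ≈ -0.05873*I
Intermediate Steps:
O(d) = (-13 + d)/(-2 + d) (O(d) = (d - 13)/(d + 4/(-2)) = (-13 + d)/(d + 4*(-½)) = (-13 + d)/(d - 2) = (-13 + d)/(-2 + d))
y(t) = √(1/12 + t) (y(t) = √(t + (-13 + 14)/(-2 + 14)) = √(t + 1/12) = √(1/12 + t))
1/y(-290) = 1/(√(3 + 36*(-290))/6) = 1/(√(3 - 10440)/6) = 1/(√(-10437)/6) = 1/((7*I*√213)/6) = 1/(7*I*√213/6) = -2*I*√213/497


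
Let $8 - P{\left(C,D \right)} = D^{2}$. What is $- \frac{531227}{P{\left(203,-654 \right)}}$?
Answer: $\frac{531227}{427708} \approx 1.242$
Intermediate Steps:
$P{\left(C,D \right)} = 8 - D^{2}$
$- \frac{531227}{P{\left(203,-654 \right)}} = - \frac{531227}{8 - \left(-654\right)^{2}} = - \frac{531227}{8 - 427716} = - \frac{531227}{-427708} = \left(-531227\right) \left(- \frac{1}{427708}\right) = \frac{531227}{427708}$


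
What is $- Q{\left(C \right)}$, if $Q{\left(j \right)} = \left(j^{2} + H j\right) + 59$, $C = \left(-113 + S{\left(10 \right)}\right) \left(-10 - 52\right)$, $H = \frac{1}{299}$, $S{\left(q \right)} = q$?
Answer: $- \frac{12193541831}{299} \approx -4.0781 \cdot 10^{7}$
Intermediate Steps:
$H = \frac{1}{299} \approx 0.0033445$
$C = 6386$ ($C = \left(-113 + 10\right) \left(-10 - 52\right) = \left(-103\right) \left(-62\right) = 6386$)
$Q{\left(j \right)} = 59 + j^{2} + \frac{j}{299}$ ($Q{\left(j \right)} = \left(j^{2} + \frac{j}{299}\right) + 59 = 59 + j^{2} + \frac{j}{299}$)
$- Q{\left(C \right)} = - (59 + 6386^{2} + \frac{1}{299} \cdot 6386) = - (59 + 40780996 + \frac{6386}{299}) = \left(-1\right) \frac{12193541831}{299} = - \frac{12193541831}{299}$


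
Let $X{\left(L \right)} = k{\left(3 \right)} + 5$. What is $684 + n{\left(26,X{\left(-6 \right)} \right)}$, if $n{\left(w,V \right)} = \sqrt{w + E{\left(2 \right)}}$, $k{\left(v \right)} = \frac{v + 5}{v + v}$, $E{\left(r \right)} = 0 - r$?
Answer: $684 + 2 \sqrt{6} \approx 688.9$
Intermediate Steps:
$E{\left(r \right)} = - r$
$k{\left(v \right)} = \frac{5 + v}{2 v}$
$X{\left(L \right)} = \frac{19}{3}$ ($X{\left(L \right)} = \frac{5 + 3}{2 \cdot 3} + 5 = \frac{1}{2} \cdot \frac{1}{3} \cdot 8 + 5 = \frac{4}{3} + 5 = \frac{19}{3}$)
$n{\left(w,V \right)} = \sqrt{-2 + w}$ ($n{\left(w,V \right)} = \sqrt{w - 2} = \sqrt{-2 + w}$)
$684 + n{\left(26,X{\left(-6 \right)} \right)} = 684 + \sqrt{-2 + 26} = 684 + \sqrt{24} = 684 + 2 \sqrt{6}$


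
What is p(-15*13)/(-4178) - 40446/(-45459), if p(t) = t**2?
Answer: -173288343/21103078 ≈ -8.2115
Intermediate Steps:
p(-15*13)/(-4178) - 40446/(-45459) = (-15*13)**2/(-4178) - 40446/(-45459) = (-195)**2*(-1/4178) - 40446*(-1/45459) = 38025*(-1/4178) + 4494/5051 = -38025/4178 + 4494/5051 = -173288343/21103078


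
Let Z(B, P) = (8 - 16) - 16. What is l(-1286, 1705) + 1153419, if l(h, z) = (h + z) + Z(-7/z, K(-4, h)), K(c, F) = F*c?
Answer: 1153814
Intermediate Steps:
Z(B, P) = -24 (Z(B, P) = -8 - 16 = -24)
l(h, z) = -24 + h + z (l(h, z) = (h + z) - 24 = -24 + h + z)
l(-1286, 1705) + 1153419 = (-24 - 1286 + 1705) + 1153419 = 395 + 1153419 = 1153814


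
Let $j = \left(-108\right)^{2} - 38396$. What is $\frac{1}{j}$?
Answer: $- \frac{1}{26732} \approx -3.7408 \cdot 10^{-5}$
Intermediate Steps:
$j = -26732$ ($j = 11664 - 38396 = -26732$)
$\frac{1}{j} = \frac{1}{-26732} = - \frac{1}{26732}$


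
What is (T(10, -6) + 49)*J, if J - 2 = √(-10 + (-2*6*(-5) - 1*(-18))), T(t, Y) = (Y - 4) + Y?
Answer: 66 + 66*√17 ≈ 338.13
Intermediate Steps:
T(t, Y) = -4 + 2*Y (T(t, Y) = (-4 + Y) + Y = -4 + 2*Y)
J = 2 + 2*√17 (J = 2 + √(-10 + (-2*6*(-5) - 1*(-18))) = 2 + √(-10 + (-12*(-5) + 18)) = 2 + √(-10 + (60 + 18)) = 2 + √(-10 + 78) = 2 + √68 = 2 + 2*√17 ≈ 10.246)
(T(10, -6) + 49)*J = ((-4 + 2*(-6)) + 49)*(2 + 2*√17) = ((-4 - 12) + 49)*(2 + 2*√17) = (-16 + 49)*(2 + 2*√17) = 33*(2 + 2*√17) = 66 + 66*√17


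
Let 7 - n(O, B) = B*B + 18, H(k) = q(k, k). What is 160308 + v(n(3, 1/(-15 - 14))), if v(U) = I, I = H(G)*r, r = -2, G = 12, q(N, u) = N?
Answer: 160284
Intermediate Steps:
H(k) = k
n(O, B) = -11 - B**2 (n(O, B) = 7 - (B*B + 18) = 7 - (B**2 + 18) = 7 - (18 + B**2) = 7 + (-18 - B**2) = -11 - B**2)
I = -24 (I = 12*(-2) = -24)
v(U) = -24
160308 + v(n(3, 1/(-15 - 14))) = 160308 - 24 = 160284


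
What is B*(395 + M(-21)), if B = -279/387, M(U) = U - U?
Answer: -12245/43 ≈ -284.77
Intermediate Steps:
M(U) = 0
B = -31/43 (B = -279*1/387 = -31/43 ≈ -0.72093)
B*(395 + M(-21)) = -31*(395 + 0)/43 = -31/43*395 = -12245/43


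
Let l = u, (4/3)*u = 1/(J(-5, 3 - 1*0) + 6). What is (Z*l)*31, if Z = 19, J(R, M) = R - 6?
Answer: -1767/20 ≈ -88.350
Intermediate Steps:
J(R, M) = -6 + R
u = -3/20 (u = 3/(4*((-6 - 5) + 6)) = 3/(4*(-11 + 6)) = (3/4)/(-5) = (3/4)*(-1/5) = -3/20 ≈ -0.15000)
l = -3/20 ≈ -0.15000
(Z*l)*31 = (19*(-3/20))*31 = -57/20*31 = -1767/20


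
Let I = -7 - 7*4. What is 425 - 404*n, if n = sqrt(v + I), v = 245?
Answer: 425 - 404*sqrt(210) ≈ -5429.5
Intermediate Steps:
I = -35 (I = -7 - 28 = -35)
n = sqrt(210) (n = sqrt(245 - 35) = sqrt(210) ≈ 14.491)
425 - 404*n = 425 - 404*sqrt(210)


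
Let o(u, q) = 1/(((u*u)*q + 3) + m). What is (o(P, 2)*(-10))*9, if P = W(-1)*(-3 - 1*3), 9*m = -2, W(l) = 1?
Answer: -810/673 ≈ -1.2036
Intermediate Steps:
m = -2/9 (m = (1/9)*(-2) = -2/9 ≈ -0.22222)
P = -6 (P = 1*(-3 - 1*3) = 1*(-3 - 3) = 1*(-6) = -6)
o(u, q) = 1/(25/9 + q*u**2) (o(u, q) = 1/(((u*u)*q + 3) - 2/9) = 1/((u**2*q + 3) - 2/9) = 1/((q*u**2 + 3) - 2/9) = 1/((3 + q*u**2) - 2/9) = 1/(25/9 + q*u**2))
(o(P, 2)*(-10))*9 = ((9/(25 + 9*2*(-6)**2))*(-10))*9 = ((9/(25 + 9*2*36))*(-10))*9 = ((9/(25 + 648))*(-10))*9 = ((9/673)*(-10))*9 = -90/673*9 = -810/673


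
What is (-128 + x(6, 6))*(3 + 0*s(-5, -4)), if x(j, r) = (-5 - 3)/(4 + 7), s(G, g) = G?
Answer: -4248/11 ≈ -386.18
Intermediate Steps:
x(j, r) = -8/11
(-128 + x(6, 6))*(3 + 0*s(-5, -4)) = (-128 - 8/11)*(3 + 0*(-5)) = -1416*(3 + 0)/11 = -1416/11*3 = -4248/11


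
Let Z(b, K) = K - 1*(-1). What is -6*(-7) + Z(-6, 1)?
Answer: 44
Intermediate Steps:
Z(b, K) = 1 + K (Z(b, K) = K + 1 = 1 + K)
-6*(-7) + Z(-6, 1) = -6*(-7) + (1 + 1) = 42 + 2 = 44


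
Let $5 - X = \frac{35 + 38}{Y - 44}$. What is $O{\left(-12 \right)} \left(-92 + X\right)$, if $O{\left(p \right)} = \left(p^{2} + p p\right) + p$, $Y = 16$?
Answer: $- \frac{163047}{7} \approx -23292.0$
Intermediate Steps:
$O{\left(p \right)} = p + 2 p^{2}$ ($O{\left(p \right)} = \left(p^{2} + p^{2}\right) + p = 2 p^{2} + p = p + 2 p^{2}$)
$X = \frac{213}{28}$ ($X = 5 - \frac{35 + 38}{16 - 44} = 5 - \frac{73}{-28} = 5 - 73 \left(- \frac{1}{28}\right) = 5 - - \frac{73}{28} = 5 + \frac{73}{28} = \frac{213}{28} \approx 7.6071$)
$O{\left(-12 \right)} \left(-92 + X\right) = - 12 \left(1 + 2 \left(-12\right)\right) \left(-92 + \frac{213}{28}\right) = - 12 \left(1 - 24\right) \left(- \frac{2363}{28}\right) = \left(-12\right) \left(-23\right) \left(- \frac{2363}{28}\right) = 276 \left(- \frac{2363}{28}\right) = - \frac{163047}{7}$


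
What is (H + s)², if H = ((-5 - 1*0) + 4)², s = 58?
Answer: 3481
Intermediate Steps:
H = 1 (H = ((-5 + 0) + 4)² = (-5 + 4)² = (-1)² = 1)
(H + s)² = (1 + 58)² = 59² = 3481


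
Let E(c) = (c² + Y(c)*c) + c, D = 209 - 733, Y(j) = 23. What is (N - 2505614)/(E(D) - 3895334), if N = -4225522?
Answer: 3365568/1816667 ≈ 1.8526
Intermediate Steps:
D = -524
E(c) = c² + 24*c (E(c) = (c² + 23*c) + c = c² + 24*c)
(N - 2505614)/(E(D) - 3895334) = (-4225522 - 2505614)/(-524*(24 - 524) - 3895334) = -6731136/(-524*(-500) - 3895334) = -6731136/(262000 - 3895334) = -6731136/(-3633334) = -6731136*(-1/3633334) = 3365568/1816667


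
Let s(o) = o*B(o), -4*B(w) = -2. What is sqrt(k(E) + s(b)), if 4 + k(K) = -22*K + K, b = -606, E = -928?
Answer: sqrt(19181) ≈ 138.50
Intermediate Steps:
B(w) = 1/2 (B(w) = -1/4*(-2) = 1/2)
s(o) = o/2 (s(o) = o*(1/2) = o/2)
k(K) = -4 - 21*K (k(K) = -4 + (-22*K + K) = -4 - 21*K)
sqrt(k(E) + s(b)) = sqrt((-4 - 21*(-928)) + (1/2)*(-606)) = sqrt((-4 + 19488) - 303) = sqrt(19484 - 303) = sqrt(19181)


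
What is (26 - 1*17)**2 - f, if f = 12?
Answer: 69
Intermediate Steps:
(26 - 1*17)**2 - f = (26 - 1*17)**2 - 1*12 = (26 - 17)**2 - 12 = 9**2 - 12 = 81 - 12 = 69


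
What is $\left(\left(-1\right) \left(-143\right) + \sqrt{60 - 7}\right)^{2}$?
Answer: $\left(143 + \sqrt{53}\right)^{2} \approx 22584.0$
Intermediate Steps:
$\left(\left(-1\right) \left(-143\right) + \sqrt{60 - 7}\right)^{2} = \left(143 + \sqrt{53}\right)^{2}$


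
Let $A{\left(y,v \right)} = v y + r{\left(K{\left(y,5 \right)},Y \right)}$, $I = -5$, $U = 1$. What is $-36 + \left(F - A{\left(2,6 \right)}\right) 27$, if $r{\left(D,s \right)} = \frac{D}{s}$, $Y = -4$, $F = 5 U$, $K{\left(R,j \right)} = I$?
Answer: $- \frac{1035}{4} \approx -258.75$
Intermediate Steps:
$K{\left(R,j \right)} = -5$
$F = 5$ ($F = 5 \cdot 1 = 5$)
$A{\left(y,v \right)} = \frac{5}{4} + v y$ ($A{\left(y,v \right)} = v y - \frac{5}{-4} = v y - - \frac{5}{4} = v y + \frac{5}{4} = \frac{5}{4} + v y$)
$-36 + \left(F - A{\left(2,6 \right)}\right) 27 = -36 + \left(5 - \left(\frac{5}{4} + 6 \cdot 2\right)\right) 27 = -36 + \left(5 - \left(\frac{5}{4} + 12\right)\right) 27 = -36 + \left(5 - \frac{53}{4}\right) 27 = -36 - \frac{891}{4} = - \frac{1035}{4}$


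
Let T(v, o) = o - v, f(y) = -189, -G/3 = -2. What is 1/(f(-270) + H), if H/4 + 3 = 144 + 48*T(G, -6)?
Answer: -1/1929 ≈ -0.00051840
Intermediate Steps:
G = 6 (G = -3*(-2) = 6)
H = -1740 (H = -12 + 4*(144 + 48*(-6 - 1*6)) = -12 + 4*(144 + 48*(-6 - 6)) = -12 + 4*(144 + 48*(-12)) = -12 + 4*(144 - 576) = -12 + 4*(-432) = -12 - 1728 = -1740)
1/(f(-270) + H) = 1/(-189 - 1740) = 1/(-1929) = -1/1929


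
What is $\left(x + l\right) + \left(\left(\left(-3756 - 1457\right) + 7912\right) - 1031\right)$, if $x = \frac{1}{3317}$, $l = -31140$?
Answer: $- \frac{97758623}{3317} \approx -29472.0$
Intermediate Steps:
$x = \frac{1}{3317} \approx 0.00030148$
$\left(x + l\right) + \left(\left(\left(-3756 - 1457\right) + 7912\right) - 1031\right) = \left(\frac{1}{3317} - 31140\right) + \left(\left(\left(-3756 - 1457\right) + 7912\right) - 1031\right) = - \frac{103291379}{3317} + \left(\left(-5213 + 7912\right) - 1031\right) = - \frac{103291379}{3317} + \left(2699 - 1031\right) = - \frac{103291379}{3317} + 1668 = - \frac{97758623}{3317}$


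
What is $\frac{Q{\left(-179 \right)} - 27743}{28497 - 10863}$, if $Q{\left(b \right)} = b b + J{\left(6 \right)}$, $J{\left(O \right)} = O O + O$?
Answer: $\frac{2170}{8817} \approx 0.24612$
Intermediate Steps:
$J{\left(O \right)} = O + O^{2}$ ($J{\left(O \right)} = O^{2} + O = O + O^{2}$)
$Q{\left(b \right)} = 42 + b^{2}$ ($Q{\left(b \right)} = b b + 6 \left(1 + 6\right) = b^{2} + 6 \cdot 7 = b^{2} + 42 = 42 + b^{2}$)
$\frac{Q{\left(-179 \right)} - 27743}{28497 - 10863} = \frac{\left(42 + \left(-179\right)^{2}\right) - 27743}{28497 - 10863} = \frac{\left(42 + 32041\right) - 27743}{17634} = \left(32083 - 27743\right) \frac{1}{17634} = 4340 \cdot \frac{1}{17634} = \frac{2170}{8817}$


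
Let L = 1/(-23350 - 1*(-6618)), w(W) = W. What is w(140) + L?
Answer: 2342479/16732 ≈ 140.00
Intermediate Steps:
L = -1/16732 (L = 1/(-23350 + 6618) = 1/(-16732) = -1/16732 ≈ -5.9766e-5)
w(140) + L = 140 - 1/16732 = 2342479/16732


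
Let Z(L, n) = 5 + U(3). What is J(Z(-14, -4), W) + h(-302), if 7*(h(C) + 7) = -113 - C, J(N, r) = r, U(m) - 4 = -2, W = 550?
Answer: 570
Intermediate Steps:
U(m) = 2 (U(m) = 4 - 2 = 2)
Z(L, n) = 7 (Z(L, n) = 5 + 2 = 7)
h(C) = -162/7 - C/7 (h(C) = -7 + (-113 - C)/7 = -7 + (-113/7 - C/7) = -162/7 - C/7)
J(Z(-14, -4), W) + h(-302) = 550 + (-162/7 - 1/7*(-302)) = 550 + (-162/7 + 302/7) = 550 + 20 = 570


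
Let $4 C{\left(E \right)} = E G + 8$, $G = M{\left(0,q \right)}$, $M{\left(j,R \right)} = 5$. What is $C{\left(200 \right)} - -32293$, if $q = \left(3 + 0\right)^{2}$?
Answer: $32545$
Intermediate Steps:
$q = 9$ ($q = 3^{2} = 9$)
$G = 5$
$C{\left(E \right)} = 2 + \frac{5 E}{4}$ ($C{\left(E \right)} = \frac{E 5 + 8}{4} = \frac{5 E + 8}{4} = \frac{8 + 5 E}{4} = 2 + \frac{5 E}{4}$)
$C{\left(200 \right)} - -32293 = \left(2 + \frac{5}{4} \cdot 200\right) - -32293 = \left(2 + 250\right) + 32293 = 252 + 32293 = 32545$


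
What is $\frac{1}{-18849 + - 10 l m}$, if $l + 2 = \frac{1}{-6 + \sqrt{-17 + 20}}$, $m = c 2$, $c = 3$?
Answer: $- \frac{68633}{1284678697} - \frac{20 \sqrt{3}}{3854036091} \approx -5.3433 \cdot 10^{-5}$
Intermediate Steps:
$m = 6$ ($m = 3 \cdot 2 = 6$)
$l = -2 + \frac{1}{-6 + \sqrt{3}}$ ($l = -2 + \frac{1}{-6 + \sqrt{-17 + 20}} = -2 + \frac{1}{-6 + \sqrt{3}} \approx -2.2343$)
$\frac{1}{-18849 + - 10 l m} = \frac{1}{-18849 + - 10 \left(- \frac{24}{11} - \frac{\sqrt{3}}{33}\right) 6} = \frac{1}{-18849 + \left(\frac{240}{11} + \frac{10 \sqrt{3}}{33}\right) 6} = \frac{1}{-18849 + \left(\frac{1440}{11} + \frac{20 \sqrt{3}}{11}\right)} = \frac{1}{- \frac{205899}{11} + \frac{20 \sqrt{3}}{11}}$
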